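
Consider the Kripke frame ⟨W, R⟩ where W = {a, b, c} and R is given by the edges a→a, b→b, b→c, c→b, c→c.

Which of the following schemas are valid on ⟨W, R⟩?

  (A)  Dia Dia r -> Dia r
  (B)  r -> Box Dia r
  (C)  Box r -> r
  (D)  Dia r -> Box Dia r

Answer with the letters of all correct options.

A, B, C, D

R is reflexive: each world relates to itself.
R is symmetric: every R-edge is matched by its reverse.
R is transitive: R is closed under composition.
R is euclidean: any two R-successors of the same world are R-related.
(A) Dia Dia r -> Dia r (the dual of axiom 4) characterises the transitive frames. R is transitive — valid.
(B) r -> Box Dia r is axiom B; it is valid on a frame exactly when R is symmetric. R is symmetric, so valid.
(C) Box r -> r is axiom T, which corresponds to reflexivity. R is reflexive — valid.
(D) axiom 5: valid iff R is euclidean. R is euclidean — valid.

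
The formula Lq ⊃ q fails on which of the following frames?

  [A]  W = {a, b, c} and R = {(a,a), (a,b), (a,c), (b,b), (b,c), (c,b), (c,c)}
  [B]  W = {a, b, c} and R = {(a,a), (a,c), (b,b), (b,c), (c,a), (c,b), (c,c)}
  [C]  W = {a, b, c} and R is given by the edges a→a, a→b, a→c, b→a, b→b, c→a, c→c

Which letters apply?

The schema Lq ⊃ q is axiom T; it is valid on a frame iff R is reflexive.
(A) R is reflexive (each world relates to itself), so the schema is valid here.
(B) R is reflexive (each world relates to itself), so the schema is valid here.
(C) R is reflexive (each world relates to itself), so the schema is valid here.

none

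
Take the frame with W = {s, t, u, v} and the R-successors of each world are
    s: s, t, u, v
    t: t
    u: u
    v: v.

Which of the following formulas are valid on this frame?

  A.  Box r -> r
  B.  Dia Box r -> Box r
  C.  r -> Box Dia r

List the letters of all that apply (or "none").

A

R is reflexive: each world relates to itself.
R is not symmetric: s R t but not t R s.
R is not euclidean: s R t and s R s but not t R s.
(A) Box r -> r is axiom T; it is valid on a frame exactly when R is reflexive. R is reflexive, so valid.
(B) the dual of axiom 5: valid iff R is euclidean. R is not euclidean — not valid.
(C) r -> Box Dia r is axiom B; it is valid on a frame exactly when R is symmetric. R is not symmetric, so not valid.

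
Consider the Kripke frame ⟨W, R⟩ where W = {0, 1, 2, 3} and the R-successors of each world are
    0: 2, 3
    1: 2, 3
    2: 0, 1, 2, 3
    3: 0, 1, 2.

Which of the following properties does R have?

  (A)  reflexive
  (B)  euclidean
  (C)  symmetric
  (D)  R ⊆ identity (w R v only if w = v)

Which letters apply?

(A) not reflexive: not 0 R 0.
(B) not euclidean: 2 R 0 and 2 R 1 but not 0 R 1.
(C) symmetric: every R-edge is matched by its reverse.
(D) not ⊆ identity: 0 R 2 with 0 ≠ 2.

C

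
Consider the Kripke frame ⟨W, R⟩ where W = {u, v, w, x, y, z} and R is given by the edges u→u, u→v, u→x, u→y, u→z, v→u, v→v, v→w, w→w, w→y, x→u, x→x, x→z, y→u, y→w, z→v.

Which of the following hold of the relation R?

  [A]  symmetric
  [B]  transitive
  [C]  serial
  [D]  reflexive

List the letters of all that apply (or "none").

C

(A) not symmetric: u R z but not z R u.
(B) not transitive: u R v and v R w but not u R w.
(C) serial: every world has an R-successor.
(D) not reflexive: not y R y.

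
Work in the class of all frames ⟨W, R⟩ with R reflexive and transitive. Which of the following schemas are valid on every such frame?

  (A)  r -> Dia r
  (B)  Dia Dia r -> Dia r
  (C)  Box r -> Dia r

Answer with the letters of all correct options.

Reflexive relations are serial.
(A) r -> Dia r (the dual of axiom T) characterises the reflexive frames. Every such R is reflexive — valid.
(B) Dia Dia r -> Dia r (the dual of axiom 4) characterises the transitive frames. Every such R is transitive — valid.
(C) axiom D: valid iff R is serial. Every such R is serial — valid.

A, B, C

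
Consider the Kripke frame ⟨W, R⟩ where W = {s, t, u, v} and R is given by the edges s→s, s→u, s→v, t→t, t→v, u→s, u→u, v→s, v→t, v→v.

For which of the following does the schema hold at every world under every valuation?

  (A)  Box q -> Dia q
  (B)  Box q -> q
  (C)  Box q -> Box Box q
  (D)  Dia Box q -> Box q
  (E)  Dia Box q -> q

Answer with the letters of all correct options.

A, B, E

R is reflexive: each world relates to itself.
R is symmetric: every R-edge is matched by its reverse.
R is not transitive: s R v and v R t but not s R t.
R is not euclidean: s R u and s R v but not u R v.
R is serial: every world has an R-successor.
(A) axiom D: valid iff R is serial. R is serial — valid.
(B) Box q -> q is axiom T; it is valid on a frame exactly when R is reflexive. R is reflexive, so valid.
(C) Box q -> Box Box q is axiom 4, which corresponds to transitivity. R is not transitive — not valid.
(D) Dia Box q -> Box q (the dual of axiom 5) characterises the euclidean frames. R is not euclidean — not valid.
(E) Dia Box q -> q is the dual of axiom B, which corresponds to symmetry. R is symmetric — valid.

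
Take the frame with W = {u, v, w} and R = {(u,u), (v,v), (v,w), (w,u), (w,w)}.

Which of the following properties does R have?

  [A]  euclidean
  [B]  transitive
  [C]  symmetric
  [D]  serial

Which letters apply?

D

(A) not euclidean: v R w and v R v but not w R v.
(B) not transitive: v R w and w R u but not v R u.
(C) not symmetric: v R w but not w R v.
(D) serial: every world has an R-successor.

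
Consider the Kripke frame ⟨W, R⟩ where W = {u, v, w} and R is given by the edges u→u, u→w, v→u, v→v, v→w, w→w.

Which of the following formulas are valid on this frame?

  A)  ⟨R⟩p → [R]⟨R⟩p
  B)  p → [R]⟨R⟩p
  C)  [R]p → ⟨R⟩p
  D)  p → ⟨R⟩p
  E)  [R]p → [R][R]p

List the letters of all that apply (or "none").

R is reflexive: each world relates to itself.
R is not symmetric: u R w but not w R u.
R is transitive: R is closed under composition.
R is not euclidean: u R w and u R u but not w R u.
R is serial: every world has an R-successor.
(A) ⟨R⟩p → [R]⟨R⟩p is axiom 5, which corresponds to the euclidean property. R is not euclidean — not valid.
(B) p → [R]⟨R⟩p (axiom B) characterises the symmetric frames. R is not symmetric — not valid.
(C) axiom D: valid iff R is serial. R is serial — valid.
(D) p → ⟨R⟩p is the dual of axiom T, which corresponds to reflexivity. R is reflexive — valid.
(E) axiom 4: valid iff R is transitive. R is transitive — valid.

C, D, E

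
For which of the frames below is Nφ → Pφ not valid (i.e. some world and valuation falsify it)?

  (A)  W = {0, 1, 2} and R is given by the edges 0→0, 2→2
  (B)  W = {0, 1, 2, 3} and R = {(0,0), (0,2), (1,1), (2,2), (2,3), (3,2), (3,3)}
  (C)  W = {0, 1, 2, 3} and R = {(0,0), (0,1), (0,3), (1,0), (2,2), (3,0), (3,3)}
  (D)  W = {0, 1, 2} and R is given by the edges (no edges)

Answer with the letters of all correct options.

A, D

The schema Nφ → Pφ is axiom D; it is valid on a frame iff R is serial.
(A) R is not serial (1 has no R-successor), so the schema fails here.
(B) R is serial (every world has an R-successor), so the schema is valid here.
(C) R is serial (every world has an R-successor), so the schema is valid here.
(D) R is not serial (0 has no R-successor), so the schema fails here.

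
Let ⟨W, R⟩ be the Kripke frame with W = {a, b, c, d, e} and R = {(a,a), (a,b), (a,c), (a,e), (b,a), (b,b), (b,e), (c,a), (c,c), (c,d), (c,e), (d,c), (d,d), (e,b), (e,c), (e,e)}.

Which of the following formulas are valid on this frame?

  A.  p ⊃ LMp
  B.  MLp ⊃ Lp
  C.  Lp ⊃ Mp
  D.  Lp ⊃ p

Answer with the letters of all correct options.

R is reflexive: each world relates to itself.
R is not symmetric: a R e but not e R a.
R is not euclidean: a R b and a R c but not b R c.
R is serial: every world has an R-successor.
(A) p ⊃ LMp is axiom B; it is valid on a frame exactly when R is symmetric. R is not symmetric, so not valid.
(B) MLp ⊃ Lp is the dual of axiom 5; it is valid on a frame exactly when R is euclidean. R is not euclidean, so not valid.
(C) axiom D: valid iff R is serial. R is serial — valid.
(D) axiom T: valid iff R is reflexive. R is reflexive — valid.

C, D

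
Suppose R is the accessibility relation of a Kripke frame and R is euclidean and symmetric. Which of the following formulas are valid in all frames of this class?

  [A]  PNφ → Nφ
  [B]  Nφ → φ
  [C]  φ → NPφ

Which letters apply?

A symmetric euclidean relation is transitive (uRv and vRw give vRu by symmetry, then uRw by the euclidean condition, applied at v).
(A) PNφ → Nφ is the dual of axiom 5; it is valid on a frame exactly when R is euclidean. Every such R is euclidean, so valid.
(B) Nφ → φ is axiom T; it is valid on a frame exactly when R is reflexive. Such an R need not be reflexive, so not valid.
(C) axiom B: valid iff R is symmetric. Every such R is symmetric — valid.

A, C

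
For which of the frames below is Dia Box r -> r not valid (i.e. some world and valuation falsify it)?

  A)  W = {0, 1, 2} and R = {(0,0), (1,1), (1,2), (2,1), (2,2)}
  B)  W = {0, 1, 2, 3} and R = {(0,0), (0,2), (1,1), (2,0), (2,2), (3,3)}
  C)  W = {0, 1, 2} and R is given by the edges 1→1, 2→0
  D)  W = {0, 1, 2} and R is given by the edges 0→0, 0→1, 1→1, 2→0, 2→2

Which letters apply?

C, D

The schema Dia Box r -> r is the dual of axiom B; it is valid on a frame iff R is symmetric.
(A) R is symmetric (every R-edge is matched by its reverse), so the schema is valid here.
(B) R is symmetric (every R-edge is matched by its reverse), so the schema is valid here.
(C) R is not symmetric (2 R 0 but not 0 R 2), so the schema fails here.
(D) R is not symmetric (0 R 1 but not 1 R 0), so the schema fails here.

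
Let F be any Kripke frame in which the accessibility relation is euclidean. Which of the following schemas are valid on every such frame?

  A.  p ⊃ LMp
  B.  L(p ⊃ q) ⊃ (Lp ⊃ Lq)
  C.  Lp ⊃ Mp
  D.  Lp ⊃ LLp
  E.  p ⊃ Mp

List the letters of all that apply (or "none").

(A) p ⊃ LMp (axiom B) characterises the symmetric frames. Such an R need not be symmetric — not valid.
(B) this is just K, valid on every normal frame.
(C) Lp ⊃ Mp is axiom D, which corresponds to seriality. Such an R need not be serial — not valid.
(D) Lp ⊃ LLp is axiom 4; it is valid on a frame exactly when R is transitive. Such an R need not be transitive, so not valid.
(E) p ⊃ Mp is the dual of axiom T; it is valid on a frame exactly when R is reflexive. Such an R need not be reflexive, so not valid.

B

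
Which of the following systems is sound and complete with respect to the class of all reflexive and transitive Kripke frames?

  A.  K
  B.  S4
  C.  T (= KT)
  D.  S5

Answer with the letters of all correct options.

(A) K is determined by the class of arbitrary frames.
(B) S4 is determined by exactly this class.
(C) T (= KT) is determined by the class of reflexive frames.
(D) S5 is determined by the class of reflexive, symmetric, and transitive frames.

B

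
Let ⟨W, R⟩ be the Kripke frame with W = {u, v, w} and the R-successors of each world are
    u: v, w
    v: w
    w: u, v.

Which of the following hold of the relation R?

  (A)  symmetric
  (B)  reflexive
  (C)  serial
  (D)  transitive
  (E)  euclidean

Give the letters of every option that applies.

(A) not symmetric: u R v but not v R u.
(B) not reflexive: not u R u.
(C) serial: every world has an R-successor.
(D) not transitive: u R w and w R u but not u R u.
(E) not euclidean: w R v and w R u but not v R u.

C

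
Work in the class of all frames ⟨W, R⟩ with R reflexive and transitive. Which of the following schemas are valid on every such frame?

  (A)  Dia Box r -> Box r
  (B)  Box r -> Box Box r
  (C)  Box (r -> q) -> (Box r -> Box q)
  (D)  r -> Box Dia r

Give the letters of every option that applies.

Reflexive relations are serial.
(A) Dia Box r -> Box r (the dual of axiom 5) characterises the euclidean frames. Such an R need not be euclidean — not valid.
(B) axiom 4: valid iff R is transitive. Every such R is transitive — valid.
(C) Box (r -> q) -> (Box r -> Box q) is axiom K, valid on every Kripke frame — valid.
(D) r -> Box Dia r is axiom B, which corresponds to symmetry. Such an R need not be symmetric — not valid.

B, C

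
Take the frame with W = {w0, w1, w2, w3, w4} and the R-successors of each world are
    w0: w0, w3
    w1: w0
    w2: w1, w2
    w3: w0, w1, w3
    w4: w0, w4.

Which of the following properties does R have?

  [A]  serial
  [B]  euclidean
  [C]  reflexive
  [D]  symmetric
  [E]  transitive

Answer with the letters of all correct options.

(A) serial: every world has an R-successor.
(B) not euclidean: w2 R w1 and w2 R w2 but not w1 R w2.
(C) not reflexive: not w1 R w1.
(D) not symmetric: w1 R w0 but not w0 R w1.
(E) not transitive: w0 R w3 and w3 R w1 but not w0 R w1.

A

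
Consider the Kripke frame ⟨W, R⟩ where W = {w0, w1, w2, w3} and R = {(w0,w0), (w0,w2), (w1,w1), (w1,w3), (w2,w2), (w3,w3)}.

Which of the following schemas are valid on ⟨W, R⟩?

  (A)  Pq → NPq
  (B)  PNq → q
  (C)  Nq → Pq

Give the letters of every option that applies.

C

R is not symmetric: w0 R w2 but not w2 R w0.
R is not euclidean: w0 R w2 and w0 R w0 but not w2 R w0.
R is serial: every world has an R-successor.
(A) Pq → NPq (axiom 5) characterises the euclidean frames. R is not euclidean — not valid.
(B) PNq → q is the dual of axiom B, which corresponds to symmetry. R is not symmetric — not valid.
(C) Nq → Pq (axiom D) characterises the serial frames. R is serial — valid.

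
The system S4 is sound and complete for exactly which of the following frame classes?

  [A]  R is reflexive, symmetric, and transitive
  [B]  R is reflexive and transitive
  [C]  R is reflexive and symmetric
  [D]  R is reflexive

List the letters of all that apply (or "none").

B

(A) this class determines S5, not S4.
(B) S4 is sound and complete for exactly this class.
(C) this class determines B (= KTB), not S4.
(D) this class determines T (= KT), not S4.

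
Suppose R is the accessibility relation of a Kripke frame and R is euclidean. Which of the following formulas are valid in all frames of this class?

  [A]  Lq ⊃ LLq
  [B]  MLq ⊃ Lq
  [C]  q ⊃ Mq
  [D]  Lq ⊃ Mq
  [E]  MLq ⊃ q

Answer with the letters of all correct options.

(A) Lq ⊃ LLq is axiom 4, which corresponds to transitivity. Such an R need not be transitive — not valid.
(B) MLq ⊃ Lq (the dual of axiom 5) characterises the euclidean frames. Every such R is euclidean — valid.
(C) q ⊃ Mq (the dual of axiom T) characterises the reflexive frames. Such an R need not be reflexive — not valid.
(D) Lq ⊃ Mq is axiom D; it is valid on a frame exactly when R is serial. Such an R need not be serial, so not valid.
(E) MLq ⊃ q (the dual of axiom B) characterises the symmetric frames. Such an R need not be symmetric — not valid.

B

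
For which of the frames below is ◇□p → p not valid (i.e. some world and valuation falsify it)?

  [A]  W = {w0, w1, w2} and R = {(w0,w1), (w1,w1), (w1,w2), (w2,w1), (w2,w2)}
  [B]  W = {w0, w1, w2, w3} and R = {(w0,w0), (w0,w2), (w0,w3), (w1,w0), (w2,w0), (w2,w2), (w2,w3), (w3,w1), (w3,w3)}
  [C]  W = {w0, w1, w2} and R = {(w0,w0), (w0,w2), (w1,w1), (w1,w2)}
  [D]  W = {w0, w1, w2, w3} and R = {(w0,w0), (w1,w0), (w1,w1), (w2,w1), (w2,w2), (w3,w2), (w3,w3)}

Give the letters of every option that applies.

The schema ◇□p → p is the dual of axiom B; it is valid on a frame iff R is symmetric.
(A) R is not symmetric (w0 R w1 but not w1 R w0), so the schema fails here.
(B) R is not symmetric (w0 R w3 but not w3 R w0), so the schema fails here.
(C) R is not symmetric (w0 R w2 but not w2 R w0), so the schema fails here.
(D) R is not symmetric (w1 R w0 but not w0 R w1), so the schema fails here.

A, B, C, D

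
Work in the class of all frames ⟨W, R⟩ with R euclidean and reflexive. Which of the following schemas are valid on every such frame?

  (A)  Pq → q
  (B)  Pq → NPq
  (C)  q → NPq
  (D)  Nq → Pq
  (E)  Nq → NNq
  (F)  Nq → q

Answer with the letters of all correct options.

A reflexive euclidean relation is also symmetric (from wRw and wRv the euclidean condition gives vRw) and hence transitive; it is an equivalence relation.
(A) Pq → q is the converse of T; it holds exactly when R ⊆ identity. Such an R need not be a subset of the identity — not valid.
(B) Pq → NPq is axiom 5; it is valid on a frame exactly when R is euclidean. Every such R is euclidean, so valid.
(C) q → NPq is axiom B; it is valid on a frame exactly when R is symmetric. Every such R is symmetric, so valid.
(D) axiom D: valid iff R is serial. Every such R is serial — valid.
(E) axiom 4: valid iff R is transitive. Every such R is transitive — valid.
(F) Nq → q is axiom T, which corresponds to reflexivity. Every such R is reflexive — valid.

B, C, D, E, F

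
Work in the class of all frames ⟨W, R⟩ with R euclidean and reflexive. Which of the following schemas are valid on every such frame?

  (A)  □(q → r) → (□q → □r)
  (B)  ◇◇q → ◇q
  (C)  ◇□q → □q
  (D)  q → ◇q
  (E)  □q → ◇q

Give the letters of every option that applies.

A, B, C, D, E

A reflexive euclidean relation is also symmetric (from wRw and wRv the euclidean condition gives vRw) and hence transitive; it is an equivalence relation.
(A) □(q → r) → (□q → □r) is axiom K, valid on every Kripke frame — valid.
(B) the dual of axiom 4: valid iff R is transitive. Every such R is transitive — valid.
(C) ◇□q → □q (the dual of axiom 5) characterises the euclidean frames. Every such R is euclidean — valid.
(D) q → ◇q is the dual of axiom T; it is valid on a frame exactly when R is reflexive. Every such R is reflexive, so valid.
(E) □q → ◇q is axiom D; it is valid on a frame exactly when R is serial. Every such R is serial, so valid.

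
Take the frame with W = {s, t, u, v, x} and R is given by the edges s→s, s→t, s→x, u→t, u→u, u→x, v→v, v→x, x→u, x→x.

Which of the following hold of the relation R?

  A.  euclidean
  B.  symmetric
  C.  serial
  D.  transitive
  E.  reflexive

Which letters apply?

none

(A) not euclidean: s R t and s R s but not t R s.
(B) not symmetric: s R t but not t R s.
(C) not serial: t has no R-successor.
(D) not transitive: s R x and x R u but not s R u.
(E) not reflexive: not t R t.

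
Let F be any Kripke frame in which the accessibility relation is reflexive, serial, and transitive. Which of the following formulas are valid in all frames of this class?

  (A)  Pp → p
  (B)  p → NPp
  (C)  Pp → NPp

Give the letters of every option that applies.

none

(A) Pp → p (the converse of T) corresponds to R being a subset of the identity. Such an R need not be a subset of the identity, so not valid.
(B) axiom B: valid iff R is symmetric. Such an R need not be symmetric — not valid.
(C) Pp → NPp (axiom 5) characterises the euclidean frames. Such an R need not be euclidean — not valid.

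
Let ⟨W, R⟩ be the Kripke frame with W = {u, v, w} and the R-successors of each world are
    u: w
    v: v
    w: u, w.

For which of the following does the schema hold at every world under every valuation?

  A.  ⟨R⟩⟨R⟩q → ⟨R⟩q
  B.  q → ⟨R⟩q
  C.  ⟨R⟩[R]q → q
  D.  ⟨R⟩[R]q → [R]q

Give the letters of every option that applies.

R is not reflexive: not u R u.
R is symmetric: every R-edge is matched by its reverse.
R is not transitive: u R w and w R u but not u R u.
R is not euclidean: w R u and w R u but not u R u.
(A) ⟨R⟩⟨R⟩q → ⟨R⟩q is the dual of axiom 4, which corresponds to transitivity. R is not transitive — not valid.
(B) q → ⟨R⟩q is the dual of axiom T, which corresponds to reflexivity. R is not reflexive — not valid.
(C) the dual of axiom B: valid iff R is symmetric. R is symmetric — valid.
(D) ⟨R⟩[R]q → [R]q (the dual of axiom 5) characterises the euclidean frames. R is not euclidean — not valid.

C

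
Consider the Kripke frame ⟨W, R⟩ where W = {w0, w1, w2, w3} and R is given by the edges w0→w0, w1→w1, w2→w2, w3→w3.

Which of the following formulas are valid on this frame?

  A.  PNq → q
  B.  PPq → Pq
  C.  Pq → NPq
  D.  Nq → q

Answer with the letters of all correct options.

R is reflexive: each world relates to itself.
R is symmetric: every R-edge is matched by its reverse.
R is transitive: R is closed under composition.
R is euclidean: any two R-successors of the same world are R-related.
(A) PNq → q (the dual of axiom B) characterises the symmetric frames. R is symmetric — valid.
(B) PPq → Pq (the dual of axiom 4) characterises the transitive frames. R is transitive — valid.
(C) Pq → NPq is axiom 5; it is valid on a frame exactly when R is euclidean. R is euclidean, so valid.
(D) Nq → q (axiom T) characterises the reflexive frames. R is reflexive — valid.

A, B, C, D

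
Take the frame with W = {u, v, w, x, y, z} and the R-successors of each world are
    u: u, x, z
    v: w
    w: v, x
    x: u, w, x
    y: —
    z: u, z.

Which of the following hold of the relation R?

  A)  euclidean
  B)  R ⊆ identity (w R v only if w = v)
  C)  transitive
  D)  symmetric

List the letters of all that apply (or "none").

D

(A) not euclidean: u R x and u R z but not x R z.
(B) not ⊆ identity: u R x with u ≠ x.
(C) not transitive: u R x and x R w but not u R w.
(D) symmetric: every R-edge is matched by its reverse.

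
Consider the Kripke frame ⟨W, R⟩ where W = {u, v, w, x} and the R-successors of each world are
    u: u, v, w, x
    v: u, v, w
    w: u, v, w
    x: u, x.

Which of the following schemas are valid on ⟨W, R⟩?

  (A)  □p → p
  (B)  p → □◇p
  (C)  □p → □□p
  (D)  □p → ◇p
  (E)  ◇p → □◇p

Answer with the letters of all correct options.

A, B, D

R is reflexive: each world relates to itself.
R is symmetric: every R-edge is matched by its reverse.
R is not transitive: v R u and u R x but not v R x.
R is not euclidean: u R v and u R x but not v R x.
R is serial: every world has an R-successor.
(A) axiom T: valid iff R is reflexive. R is reflexive — valid.
(B) p → □◇p is axiom B, which corresponds to symmetry. R is symmetric — valid.
(C) □p → □□p (axiom 4) characterises the transitive frames. R is not transitive — not valid.
(D) □p → ◇p (axiom D) characterises the serial frames. R is serial — valid.
(E) ◇p → □◇p is axiom 5, which corresponds to the euclidean property. R is not euclidean — not valid.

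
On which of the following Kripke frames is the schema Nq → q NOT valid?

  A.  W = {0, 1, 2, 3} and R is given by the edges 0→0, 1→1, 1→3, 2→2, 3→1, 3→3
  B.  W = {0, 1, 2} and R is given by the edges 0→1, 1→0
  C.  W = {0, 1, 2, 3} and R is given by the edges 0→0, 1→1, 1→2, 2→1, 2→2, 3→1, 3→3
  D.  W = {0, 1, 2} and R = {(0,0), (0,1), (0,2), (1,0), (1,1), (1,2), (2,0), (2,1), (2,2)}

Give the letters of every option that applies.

B

The schema Nq → q is axiom T; it is valid on a frame iff R is reflexive.
(A) R is reflexive (each world relates to itself), so the schema is valid here.
(B) R is not reflexive (not 0 R 0), so the schema fails here.
(C) R is reflexive (each world relates to itself), so the schema is valid here.
(D) R is reflexive (each world relates to itself), so the schema is valid here.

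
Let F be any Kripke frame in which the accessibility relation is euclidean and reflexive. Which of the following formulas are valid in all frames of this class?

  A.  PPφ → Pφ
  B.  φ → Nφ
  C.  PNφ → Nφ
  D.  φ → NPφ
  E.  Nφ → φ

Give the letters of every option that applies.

A reflexive euclidean relation is also symmetric (from wRw and wRv the euclidean condition gives vRw) and hence transitive; it is an equivalence relation.
(A) PPφ → Pφ is the dual of axiom 4; it is valid on a frame exactly when R is transitive. Every such R is transitive, so valid.
(B) φ → Nφ is equivalent to ◇p→p; it holds exactly when R ⊆ identity. Such an R need not be a subset of the identity — not valid.
(C) PNφ → Nφ (the dual of axiom 5) characterises the euclidean frames. Every such R is euclidean — valid.
(D) φ → NPφ (axiom B) characterises the symmetric frames. Every such R is symmetric — valid.
(E) Nφ → φ is axiom T, which corresponds to reflexivity. Every such R is reflexive — valid.

A, C, D, E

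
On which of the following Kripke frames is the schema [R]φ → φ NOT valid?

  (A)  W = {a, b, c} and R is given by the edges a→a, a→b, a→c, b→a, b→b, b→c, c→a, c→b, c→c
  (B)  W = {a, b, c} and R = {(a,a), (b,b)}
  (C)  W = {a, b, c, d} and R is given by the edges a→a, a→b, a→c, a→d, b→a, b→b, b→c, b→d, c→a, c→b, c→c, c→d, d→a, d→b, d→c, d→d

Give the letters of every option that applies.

The schema [R]φ → φ is axiom T; it is valid on a frame iff R is reflexive.
(A) R is reflexive (each world relates to itself), so the schema is valid here.
(B) R is not reflexive (not c R c), so the schema fails here.
(C) R is reflexive (each world relates to itself), so the schema is valid here.

B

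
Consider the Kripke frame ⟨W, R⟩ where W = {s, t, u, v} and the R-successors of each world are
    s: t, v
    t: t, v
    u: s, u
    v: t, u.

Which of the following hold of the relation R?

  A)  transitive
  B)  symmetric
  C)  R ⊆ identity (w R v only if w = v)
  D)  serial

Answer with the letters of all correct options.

(A) not transitive: s R v and v R u but not s R u.
(B) not symmetric: s R t but not t R s.
(C) not ⊆ identity: s R t with s ≠ t.
(D) serial: every world has an R-successor.

D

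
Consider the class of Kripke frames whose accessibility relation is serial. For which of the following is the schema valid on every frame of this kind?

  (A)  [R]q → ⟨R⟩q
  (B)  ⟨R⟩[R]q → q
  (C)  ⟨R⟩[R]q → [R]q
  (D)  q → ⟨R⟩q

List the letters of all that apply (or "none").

(A) [R]q → ⟨R⟩q is axiom D, which corresponds to seriality. Every such R is serial — valid.
(B) ⟨R⟩[R]q → q is the dual of axiom B, which corresponds to symmetry. Such an R need not be symmetric — not valid.
(C) ⟨R⟩[R]q → [R]q (the dual of axiom 5) characterises the euclidean frames. Such an R need not be euclidean — not valid.
(D) q → ⟨R⟩q (the dual of axiom T) characterises the reflexive frames. Such an R need not be reflexive — not valid.

A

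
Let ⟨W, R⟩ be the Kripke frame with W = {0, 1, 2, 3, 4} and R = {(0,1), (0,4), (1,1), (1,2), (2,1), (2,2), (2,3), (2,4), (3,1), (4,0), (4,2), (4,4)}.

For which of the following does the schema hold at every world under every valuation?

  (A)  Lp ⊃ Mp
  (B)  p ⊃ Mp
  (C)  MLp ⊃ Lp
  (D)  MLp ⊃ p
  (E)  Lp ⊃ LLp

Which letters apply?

R is not reflexive: not 0 R 0.
R is not symmetric: 0 R 1 but not 1 R 0.
R is not transitive: 0 R 1 and 1 R 2 but not 0 R 2.
R is not euclidean: 0 R 1 and 0 R 4 but not 1 R 4.
R is serial: every world has an R-successor.
(A) Lp ⊃ Mp is axiom D, which corresponds to seriality. R is serial — valid.
(B) p ⊃ Mp (the dual of axiom T) characterises the reflexive frames. R is not reflexive — not valid.
(C) MLp ⊃ Lp (the dual of axiom 5) characterises the euclidean frames. R is not euclidean — not valid.
(D) MLp ⊃ p (the dual of axiom B) characterises the symmetric frames. R is not symmetric — not valid.
(E) Lp ⊃ LLp is axiom 4; it is valid on a frame exactly when R is transitive. R is not transitive, so not valid.

A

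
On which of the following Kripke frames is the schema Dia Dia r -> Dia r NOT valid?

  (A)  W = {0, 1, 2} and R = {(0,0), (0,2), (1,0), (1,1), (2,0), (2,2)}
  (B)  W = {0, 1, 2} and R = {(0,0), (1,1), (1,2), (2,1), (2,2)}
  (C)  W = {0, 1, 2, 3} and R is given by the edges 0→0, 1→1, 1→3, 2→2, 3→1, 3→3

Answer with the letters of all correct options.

The schema Dia Dia r -> Dia r is the dual of axiom 4; it is valid on a frame iff R is transitive.
(A) R is not transitive (1 R 0 and 0 R 2 but not 1 R 2), so the schema fails here.
(B) R is transitive (R is closed under composition), so the schema is valid here.
(C) R is transitive (R is closed under composition), so the schema is valid here.

A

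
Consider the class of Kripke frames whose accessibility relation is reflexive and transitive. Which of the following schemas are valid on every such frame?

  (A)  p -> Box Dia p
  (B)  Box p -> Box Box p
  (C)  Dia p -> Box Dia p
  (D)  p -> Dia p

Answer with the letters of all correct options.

Reflexive relations are serial.
(A) axiom B: valid iff R is symmetric. Such an R need not be symmetric — not valid.
(B) Box p -> Box Box p is axiom 4; it is valid on a frame exactly when R is transitive. Every such R is transitive, so valid.
(C) Dia p -> Box Dia p is axiom 5, which corresponds to the euclidean property. Such an R need not be euclidean — not valid.
(D) the dual of axiom T: valid iff R is reflexive. Every such R is reflexive — valid.

B, D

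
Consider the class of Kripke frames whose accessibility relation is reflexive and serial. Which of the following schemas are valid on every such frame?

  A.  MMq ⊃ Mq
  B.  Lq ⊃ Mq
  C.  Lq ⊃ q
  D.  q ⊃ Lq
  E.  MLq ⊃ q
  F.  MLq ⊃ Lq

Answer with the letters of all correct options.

(A) MMq ⊃ Mq (the dual of axiom 4) characterises the transitive frames. Such an R need not be transitive — not valid.
(B) Lq ⊃ Mq is axiom D, which corresponds to seriality. Every such R is serial — valid.
(C) Lq ⊃ q is axiom T, which corresponds to reflexivity. Every such R is reflexive — valid.
(D) q ⊃ Lq (equivalent to ◇p→p) corresponds to R being a subset of the identity. Such an R need not be a subset of the identity, so not valid.
(E) MLq ⊃ q is the dual of axiom B, which corresponds to symmetry. Such an R need not be symmetric — not valid.
(F) MLq ⊃ Lq is the dual of axiom 5; it is valid on a frame exactly when R is euclidean. Such an R need not be euclidean, so not valid.

B, C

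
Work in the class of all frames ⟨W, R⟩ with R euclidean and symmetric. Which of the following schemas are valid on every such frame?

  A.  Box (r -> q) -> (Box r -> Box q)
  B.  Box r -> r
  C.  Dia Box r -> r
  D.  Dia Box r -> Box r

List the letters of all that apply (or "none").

A, C, D

A symmetric euclidean relation is transitive (uRv and vRw give vRu by symmetry, then uRw by the euclidean condition, applied at v).
(A) this is just K, valid on every normal frame.
(B) Box r -> r (axiom T) characterises the reflexive frames. Such an R need not be reflexive — not valid.
(C) Dia Box r -> r is the dual of axiom B; it is valid on a frame exactly when R is symmetric. Every such R is symmetric, so valid.
(D) Dia Box r -> Box r is the dual of axiom 5; it is valid on a frame exactly when R is euclidean. Every such R is euclidean, so valid.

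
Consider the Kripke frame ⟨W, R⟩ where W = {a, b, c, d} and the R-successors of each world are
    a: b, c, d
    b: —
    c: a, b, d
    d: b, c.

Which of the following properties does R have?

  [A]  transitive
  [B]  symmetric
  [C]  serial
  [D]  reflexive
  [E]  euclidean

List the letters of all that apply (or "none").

none

(A) not transitive: a R c and c R a but not a R a.
(B) not symmetric: a R b but not b R a.
(C) not serial: b has no R-successor.
(D) not reflexive: not a R a.
(E) not euclidean: a R b and a R c but not b R c.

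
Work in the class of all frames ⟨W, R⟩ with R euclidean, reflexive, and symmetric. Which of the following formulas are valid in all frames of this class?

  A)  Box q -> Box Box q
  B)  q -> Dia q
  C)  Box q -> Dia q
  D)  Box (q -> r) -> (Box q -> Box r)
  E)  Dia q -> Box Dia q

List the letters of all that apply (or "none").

A relation that is euclidean, reflexive, and symmetric is also serial and transitive.
(A) axiom 4: valid iff R is transitive. Every such R is transitive — valid.
(B) the dual of axiom T: valid iff R is reflexive. Every such R is reflexive — valid.
(C) Box q -> Dia q (axiom D) characterises the serial frames. Every such R is serial — valid.
(D) Box (q -> r) -> (Box q -> Box r) is axiom K, valid on every Kripke frame — valid.
(E) Dia q -> Box Dia q is axiom 5; it is valid on a frame exactly when R is euclidean. Every such R is euclidean, so valid.

A, B, C, D, E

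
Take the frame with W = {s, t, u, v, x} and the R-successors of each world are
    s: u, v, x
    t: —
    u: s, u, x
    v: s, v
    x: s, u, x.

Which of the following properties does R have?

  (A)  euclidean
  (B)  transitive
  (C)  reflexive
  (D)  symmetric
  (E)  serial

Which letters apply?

(A) not euclidean: s R u and s R v but not u R v.
(B) not transitive: s R u and u R s but not s R s.
(C) not reflexive: not s R s.
(D) symmetric: every R-edge is matched by its reverse.
(E) not serial: t has no R-successor.

D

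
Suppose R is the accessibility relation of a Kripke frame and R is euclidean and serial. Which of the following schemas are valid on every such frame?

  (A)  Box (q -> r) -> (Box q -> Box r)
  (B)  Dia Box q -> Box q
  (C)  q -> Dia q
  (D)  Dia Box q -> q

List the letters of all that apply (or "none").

(A) Box (q -> r) -> (Box q -> Box r) is the K axiom; it holds on all frames — valid.
(B) Dia Box q -> Box q is the dual of axiom 5; it is valid on a frame exactly when R is euclidean. Every such R is euclidean, so valid.
(C) q -> Dia q (the dual of axiom T) characterises the reflexive frames. Such an R need not be reflexive — not valid.
(D) Dia Box q -> q (the dual of axiom B) characterises the symmetric frames. Such an R need not be symmetric — not valid.

A, B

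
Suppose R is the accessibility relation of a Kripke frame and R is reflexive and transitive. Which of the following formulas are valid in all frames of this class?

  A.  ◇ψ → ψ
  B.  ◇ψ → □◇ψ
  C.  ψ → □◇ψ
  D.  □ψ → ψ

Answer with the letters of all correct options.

D

Reflexive relations are serial.
(A) ◇ψ → ψ (the converse of T) corresponds to R being a subset of the identity. Such an R need not be a subset of the identity, so not valid.
(B) ◇ψ → □◇ψ is axiom 5, which corresponds to the euclidean property. Such an R need not be euclidean — not valid.
(C) ψ → □◇ψ is axiom B; it is valid on a frame exactly when R is symmetric. Such an R need not be symmetric, so not valid.
(D) □ψ → ψ is axiom T; it is valid on a frame exactly when R is reflexive. Every such R is reflexive, so valid.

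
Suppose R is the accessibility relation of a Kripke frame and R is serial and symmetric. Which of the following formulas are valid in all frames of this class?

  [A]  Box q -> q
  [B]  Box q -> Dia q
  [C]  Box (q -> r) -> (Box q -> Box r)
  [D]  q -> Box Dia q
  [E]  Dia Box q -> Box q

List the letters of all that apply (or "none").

(A) Box q -> q (axiom T) characterises the reflexive frames. Such an R need not be reflexive — not valid.
(B) Box q -> Dia q is axiom D, which corresponds to seriality. Every such R is serial — valid.
(C) Box (q -> r) -> (Box q -> Box r) is axiom K, valid on every Kripke frame — valid.
(D) axiom B: valid iff R is symmetric. Every such R is symmetric — valid.
(E) Dia Box q -> Box q is the dual of axiom 5; it is valid on a frame exactly when R is euclidean. Such an R need not be euclidean, so not valid.

B, C, D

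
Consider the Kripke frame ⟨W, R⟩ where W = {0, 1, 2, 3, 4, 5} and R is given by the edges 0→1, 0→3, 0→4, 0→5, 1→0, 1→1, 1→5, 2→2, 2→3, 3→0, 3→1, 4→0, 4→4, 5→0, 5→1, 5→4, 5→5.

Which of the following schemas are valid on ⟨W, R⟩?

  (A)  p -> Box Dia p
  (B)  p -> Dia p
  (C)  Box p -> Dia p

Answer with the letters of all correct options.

C

R is not reflexive: not 0 R 0.
R is not symmetric: 2 R 3 but not 3 R 2.
R is serial: every world has an R-successor.
(A) p -> Box Dia p is axiom B, which corresponds to symmetry. R is not symmetric — not valid.
(B) p -> Dia p is the dual of axiom T; it is valid on a frame exactly when R is reflexive. R is not reflexive, so not valid.
(C) axiom D: valid iff R is serial. R is serial — valid.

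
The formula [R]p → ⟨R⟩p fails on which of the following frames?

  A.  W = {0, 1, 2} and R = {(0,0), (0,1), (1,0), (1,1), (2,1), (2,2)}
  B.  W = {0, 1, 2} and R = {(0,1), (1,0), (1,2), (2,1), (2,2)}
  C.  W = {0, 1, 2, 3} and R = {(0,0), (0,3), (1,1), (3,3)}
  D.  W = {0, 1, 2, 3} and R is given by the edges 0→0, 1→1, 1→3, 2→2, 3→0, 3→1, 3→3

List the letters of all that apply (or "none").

The schema [R]p → ⟨R⟩p is axiom D; it is valid on a frame iff R is serial.
(A) R is serial (every world has an R-successor), so the schema is valid here.
(B) R is serial (every world has an R-successor), so the schema is valid here.
(C) R is not serial (2 has no R-successor), so the schema fails here.
(D) R is serial (every world has an R-successor), so the schema is valid here.

C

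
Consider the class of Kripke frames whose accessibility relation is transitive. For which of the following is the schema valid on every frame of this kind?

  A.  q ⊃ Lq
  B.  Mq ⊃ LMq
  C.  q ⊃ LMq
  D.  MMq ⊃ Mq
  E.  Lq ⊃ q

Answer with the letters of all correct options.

(A) q ⊃ Lq (equivalent to ◇p→p) corresponds to R being a subset of the identity. Such an R need not be a subset of the identity, so not valid.
(B) axiom 5: valid iff R is euclidean. Such an R need not be euclidean — not valid.
(C) axiom B: valid iff R is symmetric. Such an R need not be symmetric — not valid.
(D) MMq ⊃ Mq (the dual of axiom 4) characterises the transitive frames. Every such R is transitive — valid.
(E) axiom T: valid iff R is reflexive. Such an R need not be reflexive — not valid.

D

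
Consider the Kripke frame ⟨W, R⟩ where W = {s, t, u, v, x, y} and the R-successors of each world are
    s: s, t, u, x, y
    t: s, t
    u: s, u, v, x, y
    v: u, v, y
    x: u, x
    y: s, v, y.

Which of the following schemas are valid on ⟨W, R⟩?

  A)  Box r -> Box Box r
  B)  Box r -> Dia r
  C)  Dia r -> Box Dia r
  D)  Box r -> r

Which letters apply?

B, D

R is reflexive: each world relates to itself.
R is not transitive: s R u and u R v but not s R v.
R is not euclidean: s R t and s R u but not t R u.
R is serial: every world has an R-successor.
(A) Box r -> Box Box r is axiom 4; it is valid on a frame exactly when R is transitive. R is not transitive, so not valid.
(B) Box r -> Dia r is axiom D, which corresponds to seriality. R is serial — valid.
(C) Dia r -> Box Dia r is axiom 5, which corresponds to the euclidean property. R is not euclidean — not valid.
(D) Box r -> r (axiom T) characterises the reflexive frames. R is reflexive — valid.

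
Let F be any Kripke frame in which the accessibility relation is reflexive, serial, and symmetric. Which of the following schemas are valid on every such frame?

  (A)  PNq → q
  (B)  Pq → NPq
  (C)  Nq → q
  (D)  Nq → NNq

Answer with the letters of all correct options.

(A) PNq → q is the dual of axiom B; it is valid on a frame exactly when R is symmetric. Every such R is symmetric, so valid.
(B) axiom 5: valid iff R is euclidean. Such an R need not be euclidean — not valid.
(C) axiom T: valid iff R is reflexive. Every such R is reflexive — valid.
(D) Nq → NNq is axiom 4, which corresponds to transitivity. Such an R need not be transitive — not valid.

A, C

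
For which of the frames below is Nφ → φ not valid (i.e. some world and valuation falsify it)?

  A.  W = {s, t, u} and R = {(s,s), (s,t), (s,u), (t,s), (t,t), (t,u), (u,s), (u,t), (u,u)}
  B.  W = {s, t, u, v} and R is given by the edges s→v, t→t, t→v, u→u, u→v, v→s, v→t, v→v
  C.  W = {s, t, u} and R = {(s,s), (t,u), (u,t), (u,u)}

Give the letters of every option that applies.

The schema Nφ → φ is axiom T; it is valid on a frame iff R is reflexive.
(A) R is reflexive (each world relates to itself), so the schema is valid here.
(B) R is not reflexive (not s R s), so the schema fails here.
(C) R is not reflexive (not t R t), so the schema fails here.

B, C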